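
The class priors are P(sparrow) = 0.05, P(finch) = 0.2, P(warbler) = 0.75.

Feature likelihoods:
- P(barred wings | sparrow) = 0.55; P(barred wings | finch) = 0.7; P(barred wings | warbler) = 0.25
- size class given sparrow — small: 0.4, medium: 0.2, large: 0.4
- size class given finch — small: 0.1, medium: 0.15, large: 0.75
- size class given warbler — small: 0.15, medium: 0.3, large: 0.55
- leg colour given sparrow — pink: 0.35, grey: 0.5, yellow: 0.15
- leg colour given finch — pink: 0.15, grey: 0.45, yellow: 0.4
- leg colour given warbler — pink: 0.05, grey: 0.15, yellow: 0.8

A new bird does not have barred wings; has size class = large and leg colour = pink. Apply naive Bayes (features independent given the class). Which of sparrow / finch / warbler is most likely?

sparrow: 0.05 × (1−0.55) × 0.4 × 0.35 = 0.00315
finch: 0.2 × (1−0.7) × 0.75 × 0.15 = 0.00675
warbler: 0.75 × (1−0.25) × 0.55 × 0.05 = 0.01546875
Highest score → warbler.

warbler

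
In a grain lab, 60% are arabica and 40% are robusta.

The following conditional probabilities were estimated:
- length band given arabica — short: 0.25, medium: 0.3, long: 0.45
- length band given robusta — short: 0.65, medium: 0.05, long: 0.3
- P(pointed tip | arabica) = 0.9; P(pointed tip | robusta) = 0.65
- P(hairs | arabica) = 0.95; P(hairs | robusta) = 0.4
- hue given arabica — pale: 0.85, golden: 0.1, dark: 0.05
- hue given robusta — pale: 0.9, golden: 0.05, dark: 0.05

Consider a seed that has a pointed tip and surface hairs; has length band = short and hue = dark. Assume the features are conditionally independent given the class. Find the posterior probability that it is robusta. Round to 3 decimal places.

arabica: 0.6 × 0.25 × 0.9 × 0.95 × 0.05 = 0.0064125
robusta: 0.4 × 0.65 × 0.65 × 0.4 × 0.05 = 0.00338
P(robusta | x) = 0.00338 / 0.0097925 ≈ 0.345

0.345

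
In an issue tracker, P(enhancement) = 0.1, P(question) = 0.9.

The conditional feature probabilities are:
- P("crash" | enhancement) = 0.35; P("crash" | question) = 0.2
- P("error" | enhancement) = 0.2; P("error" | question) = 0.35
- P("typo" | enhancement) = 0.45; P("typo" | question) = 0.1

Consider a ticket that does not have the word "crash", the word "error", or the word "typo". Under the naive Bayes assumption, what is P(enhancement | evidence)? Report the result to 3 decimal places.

enhancement: 0.1 × (1−0.35) × (1−0.2) × (1−0.45) = 0.0286
question: 0.9 × (1−0.2) × (1−0.35) × (1−0.1) = 0.4212
P(enhancement | x) = 0.0286 / 0.4498 ≈ 0.064

0.064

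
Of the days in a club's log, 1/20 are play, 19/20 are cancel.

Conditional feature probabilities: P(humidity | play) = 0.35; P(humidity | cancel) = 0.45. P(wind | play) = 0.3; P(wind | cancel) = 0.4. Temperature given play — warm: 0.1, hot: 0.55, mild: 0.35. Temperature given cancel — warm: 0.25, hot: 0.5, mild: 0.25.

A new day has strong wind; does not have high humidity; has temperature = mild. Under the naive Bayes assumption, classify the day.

play: 0.05 × (1−0.35) × 0.3 × 0.35 = 0.0034125
cancel: 0.95 × (1−0.45) × 0.4 × 0.25 = 0.05225
Highest score → cancel.

cancel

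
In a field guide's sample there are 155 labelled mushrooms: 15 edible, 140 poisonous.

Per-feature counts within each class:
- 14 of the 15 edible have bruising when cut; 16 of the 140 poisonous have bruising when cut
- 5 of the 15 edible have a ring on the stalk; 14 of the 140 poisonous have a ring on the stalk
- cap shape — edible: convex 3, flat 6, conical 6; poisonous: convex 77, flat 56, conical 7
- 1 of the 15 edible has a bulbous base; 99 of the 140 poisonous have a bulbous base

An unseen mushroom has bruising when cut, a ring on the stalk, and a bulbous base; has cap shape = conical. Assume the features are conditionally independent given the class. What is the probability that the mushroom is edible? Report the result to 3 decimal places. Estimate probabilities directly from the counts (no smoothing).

0.687

edible: (15/155) × (14/15) × (5/15) × (6/15) × (1/15) ≈ 0.000802867
poisonous: (140/155) × (16/140) × (14/140) × (7/140) × (99/140) ≈ 0.000364977
P(edible | x) = 0.000802867 / 0.001167844 ≈ 0.687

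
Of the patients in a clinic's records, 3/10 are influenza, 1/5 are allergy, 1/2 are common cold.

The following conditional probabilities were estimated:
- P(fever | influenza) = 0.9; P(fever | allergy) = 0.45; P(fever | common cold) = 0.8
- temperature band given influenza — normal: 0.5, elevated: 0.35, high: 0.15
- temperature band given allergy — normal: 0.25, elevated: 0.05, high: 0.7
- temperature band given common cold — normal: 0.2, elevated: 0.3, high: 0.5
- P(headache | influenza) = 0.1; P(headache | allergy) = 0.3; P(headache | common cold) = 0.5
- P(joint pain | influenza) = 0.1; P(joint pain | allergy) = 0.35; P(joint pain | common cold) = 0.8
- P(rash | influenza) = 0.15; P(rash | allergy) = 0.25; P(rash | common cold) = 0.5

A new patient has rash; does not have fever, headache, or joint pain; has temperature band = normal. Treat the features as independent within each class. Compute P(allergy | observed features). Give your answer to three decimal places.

0.526

influenza: 0.3 × (1−0.9) × 0.5 × (1−0.1) × (1−0.1) × 0.15 = 0.0018225
allergy: 0.2 × (1−0.45) × 0.25 × (1−0.3) × (1−0.35) × 0.25 = 0.003128125
common cold: 0.5 × (1−0.8) × 0.2 × (1−0.5) × (1−0.8) × 0.5 = 0.001
P(allergy | x) = 0.003128125 / 0.005950625 ≈ 0.526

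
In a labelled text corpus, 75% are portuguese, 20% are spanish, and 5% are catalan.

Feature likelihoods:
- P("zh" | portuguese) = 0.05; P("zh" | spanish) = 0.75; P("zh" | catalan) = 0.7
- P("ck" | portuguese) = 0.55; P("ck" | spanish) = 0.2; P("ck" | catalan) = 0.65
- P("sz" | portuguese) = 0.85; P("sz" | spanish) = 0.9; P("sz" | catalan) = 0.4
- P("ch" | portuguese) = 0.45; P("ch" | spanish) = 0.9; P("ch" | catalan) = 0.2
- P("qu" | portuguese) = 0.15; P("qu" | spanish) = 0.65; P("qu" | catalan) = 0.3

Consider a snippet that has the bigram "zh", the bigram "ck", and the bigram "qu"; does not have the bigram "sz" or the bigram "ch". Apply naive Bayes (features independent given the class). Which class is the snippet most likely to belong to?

catalan

portuguese: 0.75 × 0.05 × 0.55 × (1−0.85) × (1−0.45) × 0.15 = 0.000255234375
spanish: 0.2 × 0.75 × 0.2 × (1−0.9) × (1−0.9) × 0.65 = 0.000195
catalan: 0.05 × 0.7 × 0.65 × (1−0.4) × (1−0.2) × 0.3 = 0.003276
Highest score → catalan.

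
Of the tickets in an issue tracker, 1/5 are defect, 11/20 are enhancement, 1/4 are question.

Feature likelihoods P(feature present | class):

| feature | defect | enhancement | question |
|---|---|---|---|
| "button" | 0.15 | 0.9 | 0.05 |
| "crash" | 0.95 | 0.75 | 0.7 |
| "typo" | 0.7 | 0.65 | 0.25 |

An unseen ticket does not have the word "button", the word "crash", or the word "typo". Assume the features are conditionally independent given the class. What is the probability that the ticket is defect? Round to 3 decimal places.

0.042

defect: 0.2 × (1−0.15) × (1−0.95) × (1−0.7) = 0.00255
enhancement: 0.55 × (1−0.9) × (1−0.75) × (1−0.65) = 0.0048125
question: 0.25 × (1−0.05) × (1−0.7) × (1−0.25) = 0.0534375
P(defect | x) = 0.00255 / 0.0608 ≈ 0.042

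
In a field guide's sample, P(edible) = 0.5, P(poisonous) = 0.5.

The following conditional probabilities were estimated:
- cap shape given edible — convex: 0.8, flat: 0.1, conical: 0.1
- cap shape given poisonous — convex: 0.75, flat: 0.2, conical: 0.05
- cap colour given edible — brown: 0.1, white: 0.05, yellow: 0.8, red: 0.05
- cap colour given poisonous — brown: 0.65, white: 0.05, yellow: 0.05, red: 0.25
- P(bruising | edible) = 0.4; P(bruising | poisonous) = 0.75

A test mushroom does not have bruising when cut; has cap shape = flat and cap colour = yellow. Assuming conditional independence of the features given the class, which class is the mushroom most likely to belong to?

edible

edible: 0.5 × 0.1 × 0.8 × (1−0.4) = 0.024
poisonous: 0.5 × 0.2 × 0.05 × (1−0.75) = 0.00125
Highest score → edible.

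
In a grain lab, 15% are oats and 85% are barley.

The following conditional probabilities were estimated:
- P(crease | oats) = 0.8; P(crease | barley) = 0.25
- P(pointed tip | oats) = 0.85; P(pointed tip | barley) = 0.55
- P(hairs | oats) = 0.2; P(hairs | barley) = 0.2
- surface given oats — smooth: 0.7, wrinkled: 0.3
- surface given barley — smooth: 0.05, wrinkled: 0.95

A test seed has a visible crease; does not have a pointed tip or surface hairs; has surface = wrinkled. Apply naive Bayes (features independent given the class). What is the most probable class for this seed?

barley

oats: 0.15 × 0.8 × (1−0.85) × (1−0.2) × 0.3 = 0.00432
barley: 0.85 × 0.25 × (1−0.55) × (1−0.2) × 0.95 = 0.072675
Highest score → barley.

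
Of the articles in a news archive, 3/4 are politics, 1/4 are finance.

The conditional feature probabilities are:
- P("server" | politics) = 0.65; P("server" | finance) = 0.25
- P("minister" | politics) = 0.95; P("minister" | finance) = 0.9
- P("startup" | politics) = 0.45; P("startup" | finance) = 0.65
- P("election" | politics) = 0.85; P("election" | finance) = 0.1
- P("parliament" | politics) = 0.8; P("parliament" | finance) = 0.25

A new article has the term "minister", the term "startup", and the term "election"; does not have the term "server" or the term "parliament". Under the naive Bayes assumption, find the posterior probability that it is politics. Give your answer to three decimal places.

0.699

politics: 0.75 × (1−0.65) × 0.95 × 0.45 × 0.85 × (1−0.8) = 0.0190771875
finance: 0.25 × (1−0.25) × 0.9 × 0.65 × 0.1 × (1−0.25) = 0.0082265625
P(politics | x) = 0.0190771875 / 0.02730375 ≈ 0.699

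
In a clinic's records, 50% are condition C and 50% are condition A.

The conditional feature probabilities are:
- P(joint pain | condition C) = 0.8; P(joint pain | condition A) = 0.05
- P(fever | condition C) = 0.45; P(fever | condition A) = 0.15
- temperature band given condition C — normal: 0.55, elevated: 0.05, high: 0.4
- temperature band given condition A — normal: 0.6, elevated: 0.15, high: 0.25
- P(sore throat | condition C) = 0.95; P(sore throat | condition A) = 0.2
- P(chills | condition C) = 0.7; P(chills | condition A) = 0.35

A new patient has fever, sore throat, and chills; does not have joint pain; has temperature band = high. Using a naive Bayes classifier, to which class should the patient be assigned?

condition C: 0.5 × (1−0.8) × 0.45 × 0.4 × 0.95 × 0.7 = 0.01197
condition A: 0.5 × (1−0.05) × 0.15 × 0.25 × 0.2 × 0.35 = 0.001246875
Highest score → condition C.

condition C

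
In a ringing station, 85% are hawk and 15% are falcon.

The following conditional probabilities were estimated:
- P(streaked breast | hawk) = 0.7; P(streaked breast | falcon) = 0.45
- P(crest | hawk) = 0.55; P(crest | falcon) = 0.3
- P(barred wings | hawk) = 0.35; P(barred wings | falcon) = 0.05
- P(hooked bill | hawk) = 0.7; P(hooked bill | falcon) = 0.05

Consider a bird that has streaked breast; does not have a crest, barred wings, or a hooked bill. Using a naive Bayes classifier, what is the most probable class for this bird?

hawk

hawk: 0.85 × 0.7 × (1−0.55) × (1−0.35) × (1−0.7) = 0.05221125
falcon: 0.15 × 0.45 × (1−0.3) × (1−0.05) × (1−0.05) = 0.042643125
Highest score → hawk.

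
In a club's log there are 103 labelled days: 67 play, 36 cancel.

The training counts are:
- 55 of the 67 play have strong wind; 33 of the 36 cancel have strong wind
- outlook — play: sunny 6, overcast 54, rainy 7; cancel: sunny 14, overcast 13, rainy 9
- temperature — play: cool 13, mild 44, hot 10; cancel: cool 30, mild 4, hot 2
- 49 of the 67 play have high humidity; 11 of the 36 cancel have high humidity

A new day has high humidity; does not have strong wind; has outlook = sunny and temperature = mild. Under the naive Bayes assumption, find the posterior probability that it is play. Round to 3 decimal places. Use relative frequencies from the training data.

play: (67/103) × (12/67) × (6/67) × (44/67) × (49/67) ≈ 0.00501094
cancel: (36/103) × (3/36) × (14/36) × (4/36) × (11/36) ≈ 0.000384554
P(play | x) = 0.00501094 / 0.005395494 ≈ 0.929

0.929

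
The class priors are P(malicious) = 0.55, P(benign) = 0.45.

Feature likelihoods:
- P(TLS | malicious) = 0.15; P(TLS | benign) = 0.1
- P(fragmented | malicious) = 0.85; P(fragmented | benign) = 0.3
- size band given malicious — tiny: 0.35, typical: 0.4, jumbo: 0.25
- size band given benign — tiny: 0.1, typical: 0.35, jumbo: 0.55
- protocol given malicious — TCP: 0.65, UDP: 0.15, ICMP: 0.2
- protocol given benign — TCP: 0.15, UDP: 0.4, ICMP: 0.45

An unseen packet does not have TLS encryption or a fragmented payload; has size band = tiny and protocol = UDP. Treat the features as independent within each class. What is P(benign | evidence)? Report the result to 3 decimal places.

0.755

malicious: 0.55 × (1−0.15) × (1−0.85) × 0.35 × 0.15 = 0.0036815625
benign: 0.45 × (1−0.1) × (1−0.3) × 0.1 × 0.4 = 0.01134
P(benign | x) = 0.01134 / 0.0150215625 ≈ 0.755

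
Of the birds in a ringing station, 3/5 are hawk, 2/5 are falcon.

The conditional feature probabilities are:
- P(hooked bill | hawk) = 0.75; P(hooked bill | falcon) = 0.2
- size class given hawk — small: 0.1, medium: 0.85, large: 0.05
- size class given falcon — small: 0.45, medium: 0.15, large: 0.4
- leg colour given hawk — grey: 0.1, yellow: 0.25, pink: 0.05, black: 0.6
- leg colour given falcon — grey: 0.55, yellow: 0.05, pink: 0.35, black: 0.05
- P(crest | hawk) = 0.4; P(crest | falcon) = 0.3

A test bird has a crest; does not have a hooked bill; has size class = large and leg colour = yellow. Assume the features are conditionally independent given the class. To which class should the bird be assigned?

hawk: 0.6 × (1−0.75) × 0.05 × 0.25 × 0.4 = 0.00075
falcon: 0.4 × (1−0.2) × 0.4 × 0.05 × 0.3 = 0.00192
Highest score → falcon.

falcon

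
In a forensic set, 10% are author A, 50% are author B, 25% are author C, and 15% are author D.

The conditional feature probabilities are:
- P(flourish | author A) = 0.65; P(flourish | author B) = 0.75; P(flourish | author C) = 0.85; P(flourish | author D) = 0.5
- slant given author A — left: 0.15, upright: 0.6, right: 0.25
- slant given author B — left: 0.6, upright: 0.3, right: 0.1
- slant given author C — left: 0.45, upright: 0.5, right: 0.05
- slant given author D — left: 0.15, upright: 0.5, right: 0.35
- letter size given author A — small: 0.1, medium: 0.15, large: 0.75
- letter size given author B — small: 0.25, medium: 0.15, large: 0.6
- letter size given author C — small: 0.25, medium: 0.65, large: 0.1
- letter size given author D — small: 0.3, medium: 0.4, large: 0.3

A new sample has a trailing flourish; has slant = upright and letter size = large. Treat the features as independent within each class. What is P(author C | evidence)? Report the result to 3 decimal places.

0.090

author A: 0.1 × 0.65 × 0.6 × 0.75 = 0.02925
author B: 0.5 × 0.75 × 0.3 × 0.6 = 0.0675
author C: 0.25 × 0.85 × 0.5 × 0.1 = 0.010625
author D: 0.15 × 0.5 × 0.5 × 0.3 = 0.01125
P(author C | x) = 0.010625 / 0.118625 ≈ 0.090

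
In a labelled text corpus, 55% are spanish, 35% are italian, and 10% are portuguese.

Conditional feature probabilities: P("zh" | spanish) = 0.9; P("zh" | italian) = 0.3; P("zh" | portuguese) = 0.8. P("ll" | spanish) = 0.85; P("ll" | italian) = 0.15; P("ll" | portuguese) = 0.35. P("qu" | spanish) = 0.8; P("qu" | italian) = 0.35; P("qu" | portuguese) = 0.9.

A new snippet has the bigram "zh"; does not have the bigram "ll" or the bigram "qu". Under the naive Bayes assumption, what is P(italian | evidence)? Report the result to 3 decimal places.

spanish: 0.55 × 0.9 × (1−0.85) × (1−0.8) = 0.01485
italian: 0.35 × 0.3 × (1−0.15) × (1−0.35) = 0.0580125
portuguese: 0.1 × 0.8 × (1−0.35) × (1−0.9) = 0.0052
P(italian | x) = 0.0580125 / 0.0780625 ≈ 0.743

0.743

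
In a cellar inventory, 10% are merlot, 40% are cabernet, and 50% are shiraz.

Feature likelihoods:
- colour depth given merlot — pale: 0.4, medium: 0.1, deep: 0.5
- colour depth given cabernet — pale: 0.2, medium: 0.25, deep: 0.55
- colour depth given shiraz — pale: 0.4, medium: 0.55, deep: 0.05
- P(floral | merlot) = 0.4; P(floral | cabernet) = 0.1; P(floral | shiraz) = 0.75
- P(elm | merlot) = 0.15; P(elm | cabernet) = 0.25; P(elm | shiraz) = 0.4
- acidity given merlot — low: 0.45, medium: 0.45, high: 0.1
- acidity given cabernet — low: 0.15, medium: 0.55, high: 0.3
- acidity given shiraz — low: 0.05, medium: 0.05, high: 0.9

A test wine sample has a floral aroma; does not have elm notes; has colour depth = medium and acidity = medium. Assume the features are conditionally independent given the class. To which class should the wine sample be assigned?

merlot: 0.1 × 0.1 × 0.4 × (1−0.15) × 0.45 = 0.00153
cabernet: 0.4 × 0.25 × 0.1 × (1−0.25) × 0.55 = 0.004125
shiraz: 0.5 × 0.55 × 0.75 × (1−0.4) × 0.05 = 0.0061875
Highest score → shiraz.

shiraz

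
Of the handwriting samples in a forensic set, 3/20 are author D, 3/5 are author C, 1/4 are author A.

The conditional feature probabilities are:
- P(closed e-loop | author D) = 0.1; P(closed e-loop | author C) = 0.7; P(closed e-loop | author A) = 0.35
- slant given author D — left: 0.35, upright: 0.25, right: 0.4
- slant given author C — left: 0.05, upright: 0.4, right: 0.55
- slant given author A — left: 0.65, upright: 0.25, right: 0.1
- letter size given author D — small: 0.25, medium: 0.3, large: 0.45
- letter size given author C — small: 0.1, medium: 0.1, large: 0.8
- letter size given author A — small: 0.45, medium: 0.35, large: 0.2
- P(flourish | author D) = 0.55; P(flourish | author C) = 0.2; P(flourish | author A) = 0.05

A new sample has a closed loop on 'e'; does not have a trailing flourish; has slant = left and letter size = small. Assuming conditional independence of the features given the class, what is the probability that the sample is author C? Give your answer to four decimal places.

author D: 0.15 × 0.1 × 0.35 × 0.25 × (1−0.55) = 0.000590625
author C: 0.6 × 0.7 × 0.05 × 0.1 × (1−0.2) = 0.00168
author A: 0.25 × 0.35 × 0.65 × 0.45 × (1−0.05) = 0.0243140625
P(author C | x) = 0.00168 / 0.0265846875 ≈ 0.0632

0.0632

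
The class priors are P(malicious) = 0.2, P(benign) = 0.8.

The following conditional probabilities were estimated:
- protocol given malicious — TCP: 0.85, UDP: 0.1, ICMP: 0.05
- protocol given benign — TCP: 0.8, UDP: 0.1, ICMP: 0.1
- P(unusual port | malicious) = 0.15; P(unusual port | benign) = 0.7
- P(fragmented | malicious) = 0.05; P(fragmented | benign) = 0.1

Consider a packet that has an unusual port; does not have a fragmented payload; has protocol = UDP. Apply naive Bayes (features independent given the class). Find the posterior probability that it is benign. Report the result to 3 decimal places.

0.946

malicious: 0.2 × 0.1 × 0.15 × (1−0.05) = 0.00285
benign: 0.8 × 0.1 × 0.7 × (1−0.1) = 0.0504
P(benign | x) = 0.0504 / 0.05325 ≈ 0.946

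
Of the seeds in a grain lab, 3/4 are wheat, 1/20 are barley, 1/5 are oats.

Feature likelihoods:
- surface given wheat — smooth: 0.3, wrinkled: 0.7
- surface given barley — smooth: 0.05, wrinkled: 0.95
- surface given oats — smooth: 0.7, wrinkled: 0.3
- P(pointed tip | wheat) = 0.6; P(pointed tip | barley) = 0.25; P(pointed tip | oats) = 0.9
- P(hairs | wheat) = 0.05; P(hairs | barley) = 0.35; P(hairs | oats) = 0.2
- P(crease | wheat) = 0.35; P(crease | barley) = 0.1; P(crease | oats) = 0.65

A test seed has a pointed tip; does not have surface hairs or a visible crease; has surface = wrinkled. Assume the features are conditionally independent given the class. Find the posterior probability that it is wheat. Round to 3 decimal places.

0.898

wheat: 0.75 × 0.7 × 0.6 × (1−0.05) × (1−0.35) = 0.1945125
barley: 0.05 × 0.95 × 0.25 × (1−0.35) × (1−0.1) = 0.006946875
oats: 0.2 × 0.3 × 0.9 × (1−0.2) × (1−0.65) = 0.01512
P(wheat | x) = 0.1945125 / 0.216579375 ≈ 0.898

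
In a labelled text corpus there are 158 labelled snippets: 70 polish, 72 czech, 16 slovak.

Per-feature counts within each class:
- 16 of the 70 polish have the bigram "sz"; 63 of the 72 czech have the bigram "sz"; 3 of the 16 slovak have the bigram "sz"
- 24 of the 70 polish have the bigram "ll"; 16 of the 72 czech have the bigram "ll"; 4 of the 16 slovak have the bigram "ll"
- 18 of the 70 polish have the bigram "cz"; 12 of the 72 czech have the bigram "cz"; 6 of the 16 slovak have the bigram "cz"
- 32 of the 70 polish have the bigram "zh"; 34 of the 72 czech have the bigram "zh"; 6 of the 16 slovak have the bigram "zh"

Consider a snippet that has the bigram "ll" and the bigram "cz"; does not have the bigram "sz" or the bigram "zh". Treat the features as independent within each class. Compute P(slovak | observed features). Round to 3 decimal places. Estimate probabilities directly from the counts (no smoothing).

polish: (70/158) × (54/70) × (24/70) × (18/70) × (38/70) ≈ 0.0163572
czech: (72/158) × (9/72) × (16/72) × (12/72) × (38/72) ≈ 0.00111346
slovak: (16/158) × (13/16) × (4/16) × (6/16) × (10/16) ≈ 0.004821
P(slovak | x) = 0.004821 / 0.02229166 ≈ 0.216

0.216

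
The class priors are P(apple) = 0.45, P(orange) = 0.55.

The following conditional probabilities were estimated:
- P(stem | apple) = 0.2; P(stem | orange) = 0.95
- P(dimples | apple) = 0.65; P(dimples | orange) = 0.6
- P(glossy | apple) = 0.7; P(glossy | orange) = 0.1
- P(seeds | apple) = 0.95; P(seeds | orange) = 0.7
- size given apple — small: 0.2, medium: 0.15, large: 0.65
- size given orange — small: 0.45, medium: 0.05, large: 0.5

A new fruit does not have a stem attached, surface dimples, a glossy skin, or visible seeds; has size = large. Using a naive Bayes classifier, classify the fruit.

orange

apple: 0.45 × (1−0.2) × (1−0.65) × (1−0.7) × (1−0.95) × 0.65 = 0.0012285
orange: 0.55 × (1−0.95) × (1−0.6) × (1−0.1) × (1−0.7) × 0.5 = 0.001485
Highest score → orange.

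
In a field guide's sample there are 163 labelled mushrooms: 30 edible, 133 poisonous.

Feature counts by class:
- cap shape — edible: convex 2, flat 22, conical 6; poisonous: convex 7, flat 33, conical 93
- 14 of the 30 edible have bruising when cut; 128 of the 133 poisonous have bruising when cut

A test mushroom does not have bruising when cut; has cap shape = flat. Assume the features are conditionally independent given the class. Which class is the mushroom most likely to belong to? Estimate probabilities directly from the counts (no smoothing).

edible

edible: (30/163) × (22/30) × (16/30) ≈ 0.0719836
poisonous: (133/163) × (33/133) × (5/133) ≈ 0.00761105
Highest score → edible.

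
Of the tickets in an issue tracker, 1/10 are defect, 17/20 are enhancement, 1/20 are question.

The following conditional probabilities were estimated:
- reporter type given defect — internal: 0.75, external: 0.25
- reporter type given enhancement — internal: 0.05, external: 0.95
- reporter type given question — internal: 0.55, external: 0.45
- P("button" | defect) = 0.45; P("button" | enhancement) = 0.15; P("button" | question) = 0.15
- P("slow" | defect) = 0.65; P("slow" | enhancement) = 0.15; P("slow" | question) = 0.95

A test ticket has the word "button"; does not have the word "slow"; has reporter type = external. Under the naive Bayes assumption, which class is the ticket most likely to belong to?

defect: 0.1 × 0.25 × 0.45 × (1−0.65) = 0.0039375
enhancement: 0.85 × 0.95 × 0.15 × (1−0.15) = 0.10295625
question: 0.05 × 0.45 × 0.15 × (1−0.95) = 0.00016875
Highest score → enhancement.

enhancement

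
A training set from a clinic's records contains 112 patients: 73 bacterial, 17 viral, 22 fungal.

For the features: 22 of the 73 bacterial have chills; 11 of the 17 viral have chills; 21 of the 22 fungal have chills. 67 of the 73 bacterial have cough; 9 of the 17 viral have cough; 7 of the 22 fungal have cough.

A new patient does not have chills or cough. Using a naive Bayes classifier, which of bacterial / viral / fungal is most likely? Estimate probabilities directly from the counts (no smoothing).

bacterial: (73/112) × (51/73) × (6/73) ≈ 0.0374266
viral: (17/112) × (6/17) × (8/17) ≈ 0.0252101
fungal: (22/112) × (1/22) × (15/22) ≈ 0.00608766
Highest score → bacterial.

bacterial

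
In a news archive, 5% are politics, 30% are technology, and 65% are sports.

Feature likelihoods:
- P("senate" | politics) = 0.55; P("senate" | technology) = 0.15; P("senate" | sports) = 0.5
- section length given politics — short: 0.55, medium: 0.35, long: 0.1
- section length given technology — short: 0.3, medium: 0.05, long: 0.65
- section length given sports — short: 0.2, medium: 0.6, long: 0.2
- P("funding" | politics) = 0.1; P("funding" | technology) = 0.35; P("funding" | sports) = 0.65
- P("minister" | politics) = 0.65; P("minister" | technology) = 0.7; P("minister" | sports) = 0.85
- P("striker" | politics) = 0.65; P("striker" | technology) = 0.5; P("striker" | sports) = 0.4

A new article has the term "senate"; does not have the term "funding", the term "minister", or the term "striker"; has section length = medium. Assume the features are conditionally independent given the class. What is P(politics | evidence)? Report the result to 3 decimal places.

0.143

politics: 0.05 × 0.55 × 0.35 × (1−0.1) × (1−0.65) × (1−0.65) = 0.00106115625
technology: 0.3 × 0.15 × 0.05 × (1−0.35) × (1−0.7) × (1−0.5) = 0.000219375
sports: 0.65 × 0.5 × 0.6 × (1−0.65) × (1−0.85) × (1−0.4) = 0.0061425
P(politics | x) = 0.00106115625 / 0.00742303125 ≈ 0.143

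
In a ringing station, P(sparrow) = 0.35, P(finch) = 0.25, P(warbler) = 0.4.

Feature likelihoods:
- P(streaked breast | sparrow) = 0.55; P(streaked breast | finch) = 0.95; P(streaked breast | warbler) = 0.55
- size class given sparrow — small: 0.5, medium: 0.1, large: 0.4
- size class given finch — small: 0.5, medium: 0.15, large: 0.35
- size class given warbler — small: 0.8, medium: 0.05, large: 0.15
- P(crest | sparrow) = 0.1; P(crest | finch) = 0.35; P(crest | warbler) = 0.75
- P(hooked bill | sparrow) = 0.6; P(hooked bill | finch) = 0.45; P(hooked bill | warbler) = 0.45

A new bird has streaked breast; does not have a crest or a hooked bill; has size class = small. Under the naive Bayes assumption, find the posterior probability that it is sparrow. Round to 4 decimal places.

0.3420

sparrow: 0.35 × 0.55 × 0.5 × (1−0.1) × (1−0.6) = 0.03465
finch: 0.25 × 0.95 × 0.5 × (1−0.35) × (1−0.45) = 0.042453125
warbler: 0.4 × 0.55 × 0.8 × (1−0.75) × (1−0.45) = 0.0242
P(sparrow | x) = 0.03465 / 0.101303125 ≈ 0.3420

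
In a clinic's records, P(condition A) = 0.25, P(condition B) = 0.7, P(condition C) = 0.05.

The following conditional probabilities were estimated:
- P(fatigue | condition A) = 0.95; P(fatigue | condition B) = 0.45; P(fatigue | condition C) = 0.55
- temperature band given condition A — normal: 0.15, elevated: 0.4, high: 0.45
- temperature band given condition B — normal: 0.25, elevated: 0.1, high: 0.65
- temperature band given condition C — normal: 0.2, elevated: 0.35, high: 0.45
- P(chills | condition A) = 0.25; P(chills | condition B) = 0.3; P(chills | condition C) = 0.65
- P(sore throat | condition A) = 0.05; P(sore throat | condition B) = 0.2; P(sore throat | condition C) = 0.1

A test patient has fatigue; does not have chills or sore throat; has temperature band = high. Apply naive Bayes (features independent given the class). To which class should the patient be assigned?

condition A: 0.25 × 0.95 × 0.45 × (1−0.25) × (1−0.05) = 0.0761484375
condition B: 0.7 × 0.45 × 0.65 × (1−0.3) × (1−0.2) = 0.11466
condition C: 0.05 × 0.55 × 0.45 × (1−0.65) × (1−0.1) = 0.003898125
Highest score → condition B.

condition B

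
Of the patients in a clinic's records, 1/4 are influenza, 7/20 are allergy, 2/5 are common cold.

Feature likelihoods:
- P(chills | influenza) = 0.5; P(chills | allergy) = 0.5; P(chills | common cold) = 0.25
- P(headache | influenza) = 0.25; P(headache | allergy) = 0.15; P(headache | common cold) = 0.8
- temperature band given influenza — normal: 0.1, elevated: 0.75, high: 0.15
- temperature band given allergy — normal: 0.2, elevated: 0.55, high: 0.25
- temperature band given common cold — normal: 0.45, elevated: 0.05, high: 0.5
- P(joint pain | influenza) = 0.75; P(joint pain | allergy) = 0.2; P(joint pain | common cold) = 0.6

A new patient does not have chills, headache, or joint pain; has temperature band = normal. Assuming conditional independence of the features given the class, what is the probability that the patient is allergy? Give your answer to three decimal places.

influenza: 0.25 × (1−0.5) × (1−0.25) × 0.1 × (1−0.75) = 0.00234375
allergy: 0.35 × (1−0.5) × (1−0.15) × 0.2 × (1−0.2) = 0.0238
common cold: 0.4 × (1−0.25) × (1−0.8) × 0.45 × (1−0.6) = 0.0108
P(allergy | x) = 0.0238 / 0.03694375 ≈ 0.644

0.644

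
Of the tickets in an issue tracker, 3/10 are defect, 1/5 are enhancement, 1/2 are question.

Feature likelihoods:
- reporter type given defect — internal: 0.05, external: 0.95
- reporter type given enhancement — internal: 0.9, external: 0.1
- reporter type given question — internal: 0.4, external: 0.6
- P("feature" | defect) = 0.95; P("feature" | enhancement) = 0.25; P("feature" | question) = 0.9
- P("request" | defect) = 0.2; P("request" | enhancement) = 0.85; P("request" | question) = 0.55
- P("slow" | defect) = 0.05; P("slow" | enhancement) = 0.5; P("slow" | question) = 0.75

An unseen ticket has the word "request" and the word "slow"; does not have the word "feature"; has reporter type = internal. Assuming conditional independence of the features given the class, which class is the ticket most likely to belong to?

defect: 0.3 × 0.05 × (1−0.95) × 0.2 × 0.05 = 0.0000075
enhancement: 0.2 × 0.9 × (1−0.25) × 0.85 × 0.5 = 0.057375
question: 0.5 × 0.4 × (1−0.9) × 0.55 × 0.75 = 0.00825
Highest score → enhancement.

enhancement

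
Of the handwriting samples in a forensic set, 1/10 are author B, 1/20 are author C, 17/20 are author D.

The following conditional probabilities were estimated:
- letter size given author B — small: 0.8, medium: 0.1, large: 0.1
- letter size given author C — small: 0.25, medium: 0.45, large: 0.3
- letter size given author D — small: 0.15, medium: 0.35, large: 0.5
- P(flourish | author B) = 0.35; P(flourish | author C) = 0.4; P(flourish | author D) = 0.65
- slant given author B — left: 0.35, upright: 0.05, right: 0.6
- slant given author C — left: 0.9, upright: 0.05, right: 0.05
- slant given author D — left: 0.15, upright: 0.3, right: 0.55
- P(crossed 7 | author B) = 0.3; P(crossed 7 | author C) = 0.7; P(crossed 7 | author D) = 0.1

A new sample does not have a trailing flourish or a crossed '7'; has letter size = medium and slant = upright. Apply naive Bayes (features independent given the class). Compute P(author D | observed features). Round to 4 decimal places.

author B: 0.1 × 0.1 × (1−0.35) × 0.05 × (1−0.3) = 0.0002275
author C: 0.05 × 0.45 × (1−0.4) × 0.05 × (1−0.7) = 0.0002025
author D: 0.85 × 0.35 × (1−0.65) × 0.3 × (1−0.1) = 0.02811375
P(author D | x) = 0.02811375 / 0.02854375 ≈ 0.9849

0.9849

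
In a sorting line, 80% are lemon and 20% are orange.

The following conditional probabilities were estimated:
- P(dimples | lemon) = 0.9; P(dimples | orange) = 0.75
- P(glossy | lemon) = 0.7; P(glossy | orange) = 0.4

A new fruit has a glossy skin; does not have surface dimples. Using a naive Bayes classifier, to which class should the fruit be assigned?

lemon: 0.8 × (1−0.9) × 0.7 = 0.056
orange: 0.2 × (1−0.75) × 0.4 = 0.02
Highest score → lemon.

lemon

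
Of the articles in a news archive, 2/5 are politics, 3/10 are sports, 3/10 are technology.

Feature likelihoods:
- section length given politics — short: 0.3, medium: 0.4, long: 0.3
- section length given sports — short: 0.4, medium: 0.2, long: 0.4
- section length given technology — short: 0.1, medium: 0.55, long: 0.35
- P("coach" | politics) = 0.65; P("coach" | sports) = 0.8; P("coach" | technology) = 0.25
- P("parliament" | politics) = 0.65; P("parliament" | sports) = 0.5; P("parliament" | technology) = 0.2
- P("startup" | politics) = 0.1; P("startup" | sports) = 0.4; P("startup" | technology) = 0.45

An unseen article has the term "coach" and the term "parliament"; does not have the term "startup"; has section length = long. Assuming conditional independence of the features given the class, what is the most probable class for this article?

politics: 0.4 × 0.3 × 0.65 × 0.65 × (1−0.1) = 0.04563
sports: 0.3 × 0.4 × 0.8 × 0.5 × (1−0.4) = 0.0288
technology: 0.3 × 0.35 × 0.25 × 0.2 × (1−0.45) = 0.0028875
Highest score → politics.

politics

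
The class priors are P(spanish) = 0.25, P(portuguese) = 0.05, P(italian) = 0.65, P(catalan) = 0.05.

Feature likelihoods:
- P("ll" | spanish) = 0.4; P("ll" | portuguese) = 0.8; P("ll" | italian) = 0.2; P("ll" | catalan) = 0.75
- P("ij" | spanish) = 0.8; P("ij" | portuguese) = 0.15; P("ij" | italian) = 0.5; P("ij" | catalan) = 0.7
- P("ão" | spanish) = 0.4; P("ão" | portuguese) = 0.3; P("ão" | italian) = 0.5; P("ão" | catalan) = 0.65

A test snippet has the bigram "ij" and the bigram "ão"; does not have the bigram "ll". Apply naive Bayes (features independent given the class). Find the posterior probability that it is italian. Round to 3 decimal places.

spanish: 0.25 × (1−0.4) × 0.8 × 0.4 = 0.048
portuguese: 0.05 × (1−0.8) × 0.15 × 0.3 = 0.00045
italian: 0.65 × (1−0.2) × 0.5 × 0.5 = 0.13
catalan: 0.05 × (1−0.75) × 0.7 × 0.65 = 0.0056875
P(italian | x) = 0.13 / 0.1841375 ≈ 0.706

0.706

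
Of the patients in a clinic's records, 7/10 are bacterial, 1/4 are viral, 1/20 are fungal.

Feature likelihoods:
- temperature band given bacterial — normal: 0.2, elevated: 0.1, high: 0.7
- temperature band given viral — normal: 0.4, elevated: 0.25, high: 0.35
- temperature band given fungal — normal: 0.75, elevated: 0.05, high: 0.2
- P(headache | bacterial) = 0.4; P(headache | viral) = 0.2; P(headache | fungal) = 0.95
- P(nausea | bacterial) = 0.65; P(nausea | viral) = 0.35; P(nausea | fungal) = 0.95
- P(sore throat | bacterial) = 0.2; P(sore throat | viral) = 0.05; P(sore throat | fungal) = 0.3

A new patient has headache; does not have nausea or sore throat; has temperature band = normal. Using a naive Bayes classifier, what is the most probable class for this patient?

bacterial

bacterial: 0.7 × 0.2 × 0.4 × (1−0.65) × (1−0.2) = 0.01568
viral: 0.25 × 0.4 × 0.2 × (1−0.35) × (1−0.05) = 0.01235
fungal: 0.05 × 0.75 × 0.95 × (1−0.95) × (1−0.3) = 0.001246875
Highest score → bacterial.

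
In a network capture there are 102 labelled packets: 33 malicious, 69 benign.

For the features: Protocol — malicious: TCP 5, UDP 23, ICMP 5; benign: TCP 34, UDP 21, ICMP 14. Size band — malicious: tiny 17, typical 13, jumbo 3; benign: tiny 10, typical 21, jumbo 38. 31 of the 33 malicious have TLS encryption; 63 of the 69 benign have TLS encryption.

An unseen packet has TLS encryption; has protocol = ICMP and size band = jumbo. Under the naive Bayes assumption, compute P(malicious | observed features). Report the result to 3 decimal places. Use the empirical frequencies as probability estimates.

malicious: (33/102) × (5/33) × (3/33) × (31/33) ≈ 0.00418625
benign: (69/102) × (14/69) × (38/69) × (63/69) ≈ 0.0690166
P(malicious | x) = 0.00418625 / 0.07320285 ≈ 0.057

0.057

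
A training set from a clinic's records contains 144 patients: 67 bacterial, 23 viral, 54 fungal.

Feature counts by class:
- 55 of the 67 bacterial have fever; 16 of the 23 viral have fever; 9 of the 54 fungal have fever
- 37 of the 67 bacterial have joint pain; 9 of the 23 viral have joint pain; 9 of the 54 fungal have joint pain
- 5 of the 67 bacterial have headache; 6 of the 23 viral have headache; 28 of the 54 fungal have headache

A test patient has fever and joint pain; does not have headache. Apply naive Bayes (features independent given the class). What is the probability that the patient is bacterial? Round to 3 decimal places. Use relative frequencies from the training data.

0.840

bacterial: (67/144) × (55/67) × (37/67) × (62/67) ≈ 0.195184
viral: (23/144) × (16/23) × (9/23) × (17/23) ≈ 0.0321361
fungal: (54/144) × (9/54) × (9/54) × (26/54) ≈ 0.00501543
P(bacterial | x) = 0.195184 / 0.23233553 ≈ 0.840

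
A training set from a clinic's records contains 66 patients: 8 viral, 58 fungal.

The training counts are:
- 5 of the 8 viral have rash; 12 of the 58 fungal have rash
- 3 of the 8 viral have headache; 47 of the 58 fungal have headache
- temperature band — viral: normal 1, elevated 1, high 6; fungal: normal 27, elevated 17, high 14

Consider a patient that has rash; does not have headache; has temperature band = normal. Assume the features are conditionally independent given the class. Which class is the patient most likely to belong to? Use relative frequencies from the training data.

fungal

viral: (8/66) × (5/8) × (5/8) × (1/8) ≈ 0.00591856
fungal: (58/66) × (12/58) × (11/58) × (27/58) ≈ 0.0160523
Highest score → fungal.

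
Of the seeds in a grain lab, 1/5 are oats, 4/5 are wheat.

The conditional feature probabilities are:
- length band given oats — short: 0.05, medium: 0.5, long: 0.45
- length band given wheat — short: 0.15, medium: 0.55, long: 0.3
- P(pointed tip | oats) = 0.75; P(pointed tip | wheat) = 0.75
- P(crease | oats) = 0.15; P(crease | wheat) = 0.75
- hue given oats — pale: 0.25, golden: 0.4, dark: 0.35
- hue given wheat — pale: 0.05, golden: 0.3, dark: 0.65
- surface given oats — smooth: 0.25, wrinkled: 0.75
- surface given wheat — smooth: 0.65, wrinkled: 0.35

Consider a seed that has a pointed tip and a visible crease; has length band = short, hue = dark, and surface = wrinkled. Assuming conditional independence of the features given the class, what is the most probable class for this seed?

oats: 0.2 × 0.05 × 0.75 × 0.15 × 0.35 × 0.75 = 0.0002953125
wheat: 0.8 × 0.15 × 0.75 × 0.75 × 0.65 × 0.35 = 0.01535625
Highest score → wheat.

wheat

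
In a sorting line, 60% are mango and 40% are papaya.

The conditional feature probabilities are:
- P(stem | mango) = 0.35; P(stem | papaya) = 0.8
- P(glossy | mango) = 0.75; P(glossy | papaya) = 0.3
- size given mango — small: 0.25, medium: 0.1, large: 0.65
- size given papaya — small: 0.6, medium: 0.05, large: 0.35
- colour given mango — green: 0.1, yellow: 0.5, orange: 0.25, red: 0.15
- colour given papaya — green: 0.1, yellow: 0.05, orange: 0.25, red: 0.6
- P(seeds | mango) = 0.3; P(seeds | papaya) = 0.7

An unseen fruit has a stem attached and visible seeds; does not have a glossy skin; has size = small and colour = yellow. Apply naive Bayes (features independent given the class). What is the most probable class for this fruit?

mango: 0.6 × 0.35 × (1−0.75) × 0.25 × 0.5 × 0.3 = 0.00196875
papaya: 0.4 × 0.8 × (1−0.3) × 0.6 × 0.05 × 0.7 = 0.004704
Highest score → papaya.

papaya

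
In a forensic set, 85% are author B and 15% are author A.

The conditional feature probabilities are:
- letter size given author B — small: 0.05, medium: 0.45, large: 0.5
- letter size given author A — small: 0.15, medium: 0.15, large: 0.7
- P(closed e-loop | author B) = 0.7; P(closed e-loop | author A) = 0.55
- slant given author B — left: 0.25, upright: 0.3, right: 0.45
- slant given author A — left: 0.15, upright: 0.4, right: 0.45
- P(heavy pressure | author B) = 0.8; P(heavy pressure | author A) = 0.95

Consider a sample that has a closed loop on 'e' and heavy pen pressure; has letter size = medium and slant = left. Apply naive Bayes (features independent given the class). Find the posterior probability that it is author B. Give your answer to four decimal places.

author B: 0.85 × 0.45 × 0.7 × 0.25 × 0.8 = 0.05355
author A: 0.15 × 0.15 × 0.55 × 0.15 × 0.95 = 0.0017634375
P(author B | x) = 0.05355 / 0.0553134375 ≈ 0.9681

0.9681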